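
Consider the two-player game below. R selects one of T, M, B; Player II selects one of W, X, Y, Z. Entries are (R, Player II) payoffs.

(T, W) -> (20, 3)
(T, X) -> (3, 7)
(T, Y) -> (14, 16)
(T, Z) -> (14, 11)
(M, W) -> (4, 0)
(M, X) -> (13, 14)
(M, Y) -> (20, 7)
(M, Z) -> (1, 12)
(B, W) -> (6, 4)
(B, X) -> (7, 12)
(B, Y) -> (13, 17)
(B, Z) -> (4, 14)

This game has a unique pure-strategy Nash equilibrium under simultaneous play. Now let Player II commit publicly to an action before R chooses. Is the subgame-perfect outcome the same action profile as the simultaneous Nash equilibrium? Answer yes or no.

Solve by backward induction (Player II leads).
- W: BR = T, leader payoff 3.
- X: BR = M, leader payoff 14.
- Y: BR = M, leader payoff 7.
- Z: BR = T, leader payoff 11.
Maximizing over 3, 14, 7, 11, Player II chooses X. Subgame-perfect outcome: (M, X) with payoffs (13, 14).
Under simultaneous play:
R's best replies: W→T; X→M; Y→M; Z→T.
Player II's best replies: T→Y; M→X; B→Y.
Only (M, X) has each player best-responding; Nash payoffs (13, 14).
Sequential outcome (M, X) coincides with the Nash profile (M, X).

yes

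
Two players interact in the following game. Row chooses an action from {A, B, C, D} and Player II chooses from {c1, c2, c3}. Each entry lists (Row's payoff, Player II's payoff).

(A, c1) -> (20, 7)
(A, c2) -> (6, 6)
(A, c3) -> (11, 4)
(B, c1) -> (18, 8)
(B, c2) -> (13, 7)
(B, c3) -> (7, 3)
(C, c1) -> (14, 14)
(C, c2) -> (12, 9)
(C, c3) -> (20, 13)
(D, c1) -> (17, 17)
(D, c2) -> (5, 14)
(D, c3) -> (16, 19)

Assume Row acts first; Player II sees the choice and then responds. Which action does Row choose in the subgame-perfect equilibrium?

A

Work backward from Player II's decision.
- A: BR = c1, leader payoff 20.
- B: BR = c1, leader payoff 18.
- C: BR = c1, leader payoff 14.
- D: BR = c3, leader payoff 16.
Maximizing over 20, 18, 14, 16, Row chooses A. Subgame-perfect outcome: (A, c1) with payoffs (20, 7).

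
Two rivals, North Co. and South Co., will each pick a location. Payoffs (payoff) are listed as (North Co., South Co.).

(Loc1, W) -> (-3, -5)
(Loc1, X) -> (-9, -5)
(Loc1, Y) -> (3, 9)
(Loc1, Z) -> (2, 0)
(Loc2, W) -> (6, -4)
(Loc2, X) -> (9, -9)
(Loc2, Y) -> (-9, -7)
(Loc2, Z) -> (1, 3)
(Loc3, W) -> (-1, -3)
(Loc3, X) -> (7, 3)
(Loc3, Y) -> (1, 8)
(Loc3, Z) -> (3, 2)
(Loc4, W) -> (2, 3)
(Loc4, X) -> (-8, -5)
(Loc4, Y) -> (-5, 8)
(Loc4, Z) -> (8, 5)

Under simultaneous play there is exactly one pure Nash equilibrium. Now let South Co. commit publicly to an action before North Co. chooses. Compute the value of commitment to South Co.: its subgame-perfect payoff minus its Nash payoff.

Solve by backward induction (South Co. leads).
- W: North Co. compares -3, 6, -1, 2 and picks Loc2; South Co. would get -4.
- X: North Co. compares -9, 9, 7, -8 and picks Loc2; South Co. would get -9.
- Y: North Co. compares 3, -9, 1, -5 and picks Loc1; South Co. would get 9.
- Z: North Co. compares 2, 1, 3, 8 and picks Loc4; South Co. would get 5.
Among -4, -9, 9, 5, the best is 9 at Y. Subgame-perfect outcome: (Loc1, Y) with payoffs (3, 9).
Under simultaneous play:
North Co.'s best replies: W→Loc2; X→Loc2; Y→Loc1; Z→Loc4.
South Co.'s best replies: Loc1→Y; Loc2→Z; Loc3→Y; Loc4→Y.
The unique mutual best reply is (Loc1, Y), giving (3, 9).
South Co.'s commitment gain: 9 − 9 = 0.

0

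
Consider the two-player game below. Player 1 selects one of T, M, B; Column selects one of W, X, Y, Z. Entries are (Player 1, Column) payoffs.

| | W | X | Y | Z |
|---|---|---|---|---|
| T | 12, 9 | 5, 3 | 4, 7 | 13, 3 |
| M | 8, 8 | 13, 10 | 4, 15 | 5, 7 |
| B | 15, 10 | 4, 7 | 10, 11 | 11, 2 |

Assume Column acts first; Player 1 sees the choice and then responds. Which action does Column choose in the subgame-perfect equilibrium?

Y

Backward induction with Column moving first.
- W: BR = B, leader payoff 10.
- X: BR = M, leader payoff 10.
- Y: BR = B, leader payoff 11.
- Z: BR = T, leader payoff 3.
Column's induced payoffs are 10, 10, 11, 3, so Column commits to Y. Subgame-perfect outcome: (B, Y) with payoffs (10, 11).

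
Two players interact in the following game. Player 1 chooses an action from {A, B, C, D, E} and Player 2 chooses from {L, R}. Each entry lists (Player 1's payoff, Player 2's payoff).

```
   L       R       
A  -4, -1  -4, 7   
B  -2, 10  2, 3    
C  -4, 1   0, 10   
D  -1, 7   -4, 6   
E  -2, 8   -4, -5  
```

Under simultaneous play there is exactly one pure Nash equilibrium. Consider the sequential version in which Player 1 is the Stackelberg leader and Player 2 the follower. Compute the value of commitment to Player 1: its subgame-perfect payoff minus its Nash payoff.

1

Player 2 best-responds to each possible Player 1 move:
- A → Player 2 plays R (best of -1, 7); Player 1 gets -4.
- B → Player 2 plays L (best of 10, 3); Player 1 gets -2.
- C → Player 2 plays R (best of 1, 10); Player 1 gets 0.
- D → Player 2 plays L (best of 7, 6); Player 1 gets -1.
- E → Player 2 plays L (best of 8, -5); Player 1 gets -2.
Among -4, -2, 0, -1, -2, the best is 0 at C. Subgame-perfect outcome: (C, R) with payoffs (0, 10).
Under simultaneous play:
Player 1's best replies: L→D; R→B.
Player 2's best replies: A→R; B→L; C→R; D→L; E→L.
Only (D, L) has each player best-responding; Nash payoffs (-1, 7).
Player 1's commitment gain: 0 − -1 = 1.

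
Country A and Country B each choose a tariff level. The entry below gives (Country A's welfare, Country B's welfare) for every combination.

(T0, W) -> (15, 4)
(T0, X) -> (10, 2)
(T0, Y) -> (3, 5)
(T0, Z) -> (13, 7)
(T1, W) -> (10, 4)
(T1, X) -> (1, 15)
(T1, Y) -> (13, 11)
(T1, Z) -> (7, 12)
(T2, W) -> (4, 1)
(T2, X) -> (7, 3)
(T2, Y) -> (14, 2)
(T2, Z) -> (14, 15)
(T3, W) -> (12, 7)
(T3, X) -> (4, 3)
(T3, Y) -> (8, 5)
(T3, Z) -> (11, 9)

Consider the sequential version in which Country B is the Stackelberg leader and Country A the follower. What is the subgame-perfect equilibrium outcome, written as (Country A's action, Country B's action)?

(T2, Z)

Country A best-responds to each possible Country B move:
- W → Country A plays T0 (best of 15, 10, 4, 12); Country B gets 4.
- X → Country A plays T0 (best of 10, 1, 7, 4); Country B gets 2.
- Y → Country A plays T2 (best of 3, 13, 14, 8); Country B gets 2.
- Z → Country A plays T2 (best of 13, 7, 14, 11); Country B gets 15.
Country B's induced payoffs are 4, 2, 2, 15, so Country B commits to Z. Subgame-perfect outcome: (T2, Z) with payoffs (14, 15).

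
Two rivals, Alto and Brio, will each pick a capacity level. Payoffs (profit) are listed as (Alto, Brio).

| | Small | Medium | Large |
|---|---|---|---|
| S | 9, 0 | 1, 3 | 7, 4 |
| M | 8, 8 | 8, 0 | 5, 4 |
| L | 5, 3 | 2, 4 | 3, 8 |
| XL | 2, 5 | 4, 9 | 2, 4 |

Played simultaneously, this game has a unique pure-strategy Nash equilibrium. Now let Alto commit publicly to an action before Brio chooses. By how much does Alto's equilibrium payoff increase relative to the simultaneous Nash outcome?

1

Brio best-responds to each possible Alto move:
- S → Brio plays Large (best of 0, 3, 4); Alto gets 7.
- M → Brio plays Small (best of 8, 0, 4); Alto gets 8.
- L → Brio plays Large (best of 3, 4, 8); Alto gets 3.
- XL → Brio plays Medium (best of 5, 9, 4); Alto gets 4.
Alto's induced payoffs are 7, 8, 3, 4, so Alto commits to M. Subgame-perfect outcome: (M, Small) with payoffs (8, 8).
Now find the simultaneous Nash equilibrium.
Alto's best replies: Small→S; Medium→M; Large→S.
Brio's best replies: S→Large; M→Small; L→Large; XL→Medium.
The unique mutual best reply is (S, Large), giving (7, 4).
Alto's commitment gain: 8 − 7 = 1.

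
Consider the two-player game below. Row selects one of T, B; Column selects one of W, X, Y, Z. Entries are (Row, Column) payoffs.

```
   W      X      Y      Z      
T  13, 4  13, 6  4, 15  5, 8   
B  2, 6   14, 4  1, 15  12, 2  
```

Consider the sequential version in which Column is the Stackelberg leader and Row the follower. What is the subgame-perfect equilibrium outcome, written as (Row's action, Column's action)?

(T, Y)

Backward induction with Column moving first.
- W → Row plays T (best of 13, 2); Column gets 4.
- X → Row plays B (best of 13, 14); Column gets 4.
- Y → Row plays T (best of 4, 1); Column gets 15.
- Z → Row plays B (best of 5, 12); Column gets 2.
Among 4, 4, 15, 2, the best is 15 at Y. Subgame-perfect outcome: (T, Y) with payoffs (4, 15).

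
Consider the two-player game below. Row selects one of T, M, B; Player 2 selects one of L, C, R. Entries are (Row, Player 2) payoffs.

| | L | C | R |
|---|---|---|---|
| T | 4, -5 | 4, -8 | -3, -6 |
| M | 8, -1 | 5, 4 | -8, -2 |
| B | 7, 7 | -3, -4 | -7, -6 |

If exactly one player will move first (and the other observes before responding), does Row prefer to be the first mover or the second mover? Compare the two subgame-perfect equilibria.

first

If Row leads: Player 2's best replies are T→L, M→C, B→L; Row's induced payoffs 4, 5, 7; outcome (B, L), payoffs (7, 7).
If Player 2 leads: Row's best replies are L→M, C→M, R→T; Player 2's induced payoffs -1, 4, -6; outcome (M, C), payoffs (5, 4).
Row gets 7 moving first and 5 moving second, so Row prefers to move first.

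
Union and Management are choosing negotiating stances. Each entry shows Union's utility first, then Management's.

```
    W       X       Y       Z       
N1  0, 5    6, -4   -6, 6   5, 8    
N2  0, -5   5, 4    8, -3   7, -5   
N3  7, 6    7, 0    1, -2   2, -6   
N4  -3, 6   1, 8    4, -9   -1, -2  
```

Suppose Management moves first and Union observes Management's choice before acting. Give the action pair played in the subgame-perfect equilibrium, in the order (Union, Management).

Union best-responds to each possible Management move:
- W: BR = N3, leader payoff 6.
- X: BR = N3, leader payoff 0.
- Y: BR = N2, leader payoff -3.
- Z: BR = N2, leader payoff -5.
Maximizing over 6, 0, -3, -5, Management chooses W. Subgame-perfect outcome: (N3, W) with payoffs (7, 6).

(N3, W)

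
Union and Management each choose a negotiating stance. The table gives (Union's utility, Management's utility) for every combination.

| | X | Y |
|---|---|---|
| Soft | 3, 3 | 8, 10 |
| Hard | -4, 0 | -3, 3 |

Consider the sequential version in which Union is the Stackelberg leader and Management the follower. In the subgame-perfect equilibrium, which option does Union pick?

Soft

Management best-responds to each possible Union move:
- Soft → Management plays Y (best of 3, 10); Union gets 8.
- Hard → Management plays Y (best of 0, 3); Union gets -3.
Among 8, -3, the best is 8 at Soft. Subgame-perfect outcome: (Soft, Y) with payoffs (8, 10).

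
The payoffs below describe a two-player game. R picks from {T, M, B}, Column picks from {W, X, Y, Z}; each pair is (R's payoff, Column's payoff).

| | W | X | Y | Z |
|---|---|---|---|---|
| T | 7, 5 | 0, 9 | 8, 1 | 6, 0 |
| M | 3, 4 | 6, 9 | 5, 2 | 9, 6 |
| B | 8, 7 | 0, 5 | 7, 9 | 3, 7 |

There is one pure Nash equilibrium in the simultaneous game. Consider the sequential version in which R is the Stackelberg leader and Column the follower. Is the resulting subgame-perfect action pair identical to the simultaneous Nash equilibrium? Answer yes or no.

Column best-responds to each possible R move:
- T: BR = X, leader payoff 0.
- M: BR = X, leader payoff 6.
- B: BR = Y, leader payoff 7.
Maximizing over 0, 6, 7, R chooses B. Subgame-perfect outcome: (B, Y) with payoffs (7, 9).
Now find the simultaneous Nash equilibrium.
R's best replies: W→B; X→M; Y→T; Z→M.
Column's best replies: T→X; M→X; B→Y.
The unique mutual best reply is (M, X), giving (6, 9).
Sequential outcome (B, Y) differs from the Nash profile (M, X).

no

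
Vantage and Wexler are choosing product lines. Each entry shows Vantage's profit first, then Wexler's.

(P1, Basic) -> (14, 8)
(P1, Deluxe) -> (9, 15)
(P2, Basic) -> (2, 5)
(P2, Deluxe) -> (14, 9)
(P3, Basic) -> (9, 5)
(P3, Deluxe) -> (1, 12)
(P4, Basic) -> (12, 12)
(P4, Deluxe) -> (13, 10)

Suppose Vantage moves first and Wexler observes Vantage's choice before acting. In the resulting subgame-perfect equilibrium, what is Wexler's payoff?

Work backward from Wexler's decision.
- P1 → Wexler plays Deluxe (best of 8, 15); Vantage gets 9.
- P2 → Wexler plays Deluxe (best of 5, 9); Vantage gets 14.
- P3 → Wexler plays Deluxe (best of 5, 12); Vantage gets 1.
- P4 → Wexler plays Basic (best of 12, 10); Vantage gets 12.
Among 9, 14, 1, 12, the best is 14 at P2. Subgame-perfect outcome: (P2, Deluxe) with payoffs (14, 9).

9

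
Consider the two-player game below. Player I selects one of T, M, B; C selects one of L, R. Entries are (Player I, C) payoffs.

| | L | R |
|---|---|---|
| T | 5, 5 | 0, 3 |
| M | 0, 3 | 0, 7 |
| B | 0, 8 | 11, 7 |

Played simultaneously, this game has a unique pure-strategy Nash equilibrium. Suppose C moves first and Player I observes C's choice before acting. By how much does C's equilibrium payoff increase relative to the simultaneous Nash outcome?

Backward induction with C moving first.
- L: Player I compares 5, 0, 0 and picks T; C would get 5.
- R: Player I compares 0, 0, 11 and picks B; C would get 7.
Maximizing over 5, 7, C chooses R. Subgame-perfect outcome: (B, R) with payoffs (11, 7).
Under simultaneous play:
Player I's best replies: L→T; R→B.
C's best replies: T→L; M→R; B→L.
The unique mutual best reply is (T, L), giving (5, 5).
C's commitment gain: 7 − 5 = 2.

2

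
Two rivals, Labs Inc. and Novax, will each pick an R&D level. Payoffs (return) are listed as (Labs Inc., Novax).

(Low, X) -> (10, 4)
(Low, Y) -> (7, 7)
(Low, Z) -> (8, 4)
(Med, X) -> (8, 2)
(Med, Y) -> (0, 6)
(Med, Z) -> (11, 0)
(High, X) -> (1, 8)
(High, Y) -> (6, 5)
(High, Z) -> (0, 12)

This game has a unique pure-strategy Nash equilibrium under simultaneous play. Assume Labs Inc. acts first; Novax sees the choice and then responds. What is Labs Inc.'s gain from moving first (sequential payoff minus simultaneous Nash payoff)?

0

Novax best-responds to each possible Labs Inc. move:
- Low: BR = Y, leader payoff 7.
- Med: BR = Y, leader payoff 0.
- High: BR = Z, leader payoff 0.
Maximizing over 7, 0, 0, Labs Inc. chooses Low. Subgame-perfect outcome: (Low, Y) with payoffs (7, 7).
Now find the simultaneous Nash equilibrium.
Labs Inc.'s best replies: X→Low; Y→Low; Z→Med.
Novax's best replies: Low→Y; Med→Y; High→Z.
The unique mutual best reply is (Low, Y), giving (7, 7).
Labs Inc.'s commitment gain: 7 − 7 = 0.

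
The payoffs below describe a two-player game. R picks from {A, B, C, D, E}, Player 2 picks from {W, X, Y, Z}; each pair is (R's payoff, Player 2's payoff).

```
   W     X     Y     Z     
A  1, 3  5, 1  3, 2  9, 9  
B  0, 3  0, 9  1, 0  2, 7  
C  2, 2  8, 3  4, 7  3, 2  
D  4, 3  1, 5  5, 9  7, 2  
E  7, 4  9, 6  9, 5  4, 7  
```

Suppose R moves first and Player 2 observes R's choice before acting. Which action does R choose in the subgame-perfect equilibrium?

A

Work backward from Player 2's decision.
- A: BR = Z, leader payoff 9.
- B: BR = X, leader payoff 0.
- C: BR = Y, leader payoff 4.
- D: BR = Y, leader payoff 5.
- E: BR = Z, leader payoff 4.
Among 9, 0, 4, 5, 4, the best is 9 at A. Subgame-perfect outcome: (A, Z) with payoffs (9, 9).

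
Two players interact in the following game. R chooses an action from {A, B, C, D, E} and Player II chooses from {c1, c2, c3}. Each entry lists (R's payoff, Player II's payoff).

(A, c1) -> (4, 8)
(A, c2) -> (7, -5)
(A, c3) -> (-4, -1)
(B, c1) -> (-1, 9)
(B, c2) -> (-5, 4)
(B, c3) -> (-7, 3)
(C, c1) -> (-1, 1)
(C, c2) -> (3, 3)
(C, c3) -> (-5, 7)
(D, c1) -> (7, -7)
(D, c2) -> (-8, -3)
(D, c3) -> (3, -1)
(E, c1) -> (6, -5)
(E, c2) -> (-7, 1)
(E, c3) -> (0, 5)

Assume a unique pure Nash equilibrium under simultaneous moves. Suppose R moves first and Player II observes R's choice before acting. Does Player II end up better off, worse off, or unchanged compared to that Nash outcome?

Work backward from Player II's decision.
- A: Player II compares 8, -5, -1 and picks c1; R would get 4.
- B: Player II compares 9, 4, 3 and picks c1; R would get -1.
- C: Player II compares 1, 3, 7 and picks c3; R would get -5.
- D: Player II compares -7, -3, -1 and picks c3; R would get 3.
- E: Player II compares -5, 1, 5 and picks c3; R would get 0.
Among 4, -1, -5, 3, 0, the best is 4 at A. Subgame-perfect outcome: (A, c1) with payoffs (4, 8).
Under simultaneous play:
R's best replies: c1→D; c2→A; c3→D.
Player II's best replies: A→c1; B→c1; C→c3; D→c3; E→c3.
Only (D, c3) has each player best-responding; Nash payoffs (3, -1).
Player II earns 8 sequentially versus -1 at the Nash outcome: better off.

better off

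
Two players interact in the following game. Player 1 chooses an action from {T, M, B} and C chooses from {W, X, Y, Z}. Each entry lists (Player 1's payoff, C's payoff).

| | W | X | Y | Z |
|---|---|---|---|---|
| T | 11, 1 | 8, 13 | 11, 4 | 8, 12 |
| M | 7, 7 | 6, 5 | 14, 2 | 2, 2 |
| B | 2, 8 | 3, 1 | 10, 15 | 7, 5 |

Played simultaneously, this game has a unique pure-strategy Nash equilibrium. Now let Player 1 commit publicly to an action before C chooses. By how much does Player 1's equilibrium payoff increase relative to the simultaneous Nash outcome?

2

C best-responds to each possible Player 1 move:
- T: BR = X, leader payoff 8.
- M: BR = W, leader payoff 7.
- B: BR = Y, leader payoff 10.
Maximizing over 8, 7, 10, Player 1 chooses B. Subgame-perfect outcome: (B, Y) with payoffs (10, 15).
Under simultaneous play:
Player 1's best replies: W→T; X→T; Y→M; Z→T.
C's best replies: T→X; M→W; B→Y.
Only (T, X) has each player best-responding; Nash payoffs (8, 13).
Player 1's commitment gain: 10 − 8 = 2.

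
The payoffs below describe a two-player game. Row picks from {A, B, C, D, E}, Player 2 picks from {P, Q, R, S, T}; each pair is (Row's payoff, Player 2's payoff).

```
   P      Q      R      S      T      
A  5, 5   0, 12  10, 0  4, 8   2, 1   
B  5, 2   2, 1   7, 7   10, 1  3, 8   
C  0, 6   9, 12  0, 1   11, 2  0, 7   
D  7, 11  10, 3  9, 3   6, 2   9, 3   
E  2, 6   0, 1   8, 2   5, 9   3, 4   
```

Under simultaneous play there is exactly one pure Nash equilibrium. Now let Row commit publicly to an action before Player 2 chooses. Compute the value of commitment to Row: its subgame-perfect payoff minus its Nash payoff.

2

Player 2 best-responds to each possible Row move:
- A: BR = Q, leader payoff 0.
- B: BR = T, leader payoff 3.
- C: BR = Q, leader payoff 9.
- D: BR = P, leader payoff 7.
- E: BR = S, leader payoff 5.
Row's induced payoffs are 0, 3, 9, 7, 5, so Row commits to C. Subgame-perfect outcome: (C, Q) with payoffs (9, 12).
Under simultaneous play:
Row's best replies: P→D; Q→D; R→A; S→C; T→D.
Player 2's best replies: A→Q; B→T; C→Q; D→P; E→S.
The unique mutual best reply is (D, P), giving (7, 11).
Row's commitment gain: 9 − 7 = 2.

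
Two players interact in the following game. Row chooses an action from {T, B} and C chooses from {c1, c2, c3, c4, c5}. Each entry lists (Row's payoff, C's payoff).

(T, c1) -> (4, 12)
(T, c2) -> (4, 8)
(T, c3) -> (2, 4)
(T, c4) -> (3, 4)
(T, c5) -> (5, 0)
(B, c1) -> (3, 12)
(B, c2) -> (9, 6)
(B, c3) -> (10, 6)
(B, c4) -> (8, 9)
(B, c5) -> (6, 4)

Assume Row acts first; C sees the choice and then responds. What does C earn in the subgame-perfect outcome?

12

C best-responds to each possible Row move:
- T → C plays c1 (best of 12, 8, 4, 4, 0); Row gets 4.
- B → C plays c1 (best of 12, 6, 6, 9, 4); Row gets 3.
Among 4, 3, the best is 4 at T. Subgame-perfect outcome: (T, c1) with payoffs (4, 12).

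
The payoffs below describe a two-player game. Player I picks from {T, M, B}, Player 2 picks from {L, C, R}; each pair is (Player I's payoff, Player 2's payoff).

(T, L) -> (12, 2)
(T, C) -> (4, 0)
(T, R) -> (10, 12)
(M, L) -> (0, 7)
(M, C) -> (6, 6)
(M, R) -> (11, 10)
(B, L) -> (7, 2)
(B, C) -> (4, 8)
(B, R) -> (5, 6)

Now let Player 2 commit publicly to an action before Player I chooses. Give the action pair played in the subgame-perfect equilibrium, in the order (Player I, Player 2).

Solve by backward induction (Player 2 leads).
- L: Player I compares 12, 0, 7 and picks T; Player 2 would get 2.
- C: Player I compares 4, 6, 4 and picks M; Player 2 would get 6.
- R: Player I compares 10, 11, 5 and picks M; Player 2 would get 10.
Among 2, 6, 10, the best is 10 at R. Subgame-perfect outcome: (M, R) with payoffs (11, 10).

(M, R)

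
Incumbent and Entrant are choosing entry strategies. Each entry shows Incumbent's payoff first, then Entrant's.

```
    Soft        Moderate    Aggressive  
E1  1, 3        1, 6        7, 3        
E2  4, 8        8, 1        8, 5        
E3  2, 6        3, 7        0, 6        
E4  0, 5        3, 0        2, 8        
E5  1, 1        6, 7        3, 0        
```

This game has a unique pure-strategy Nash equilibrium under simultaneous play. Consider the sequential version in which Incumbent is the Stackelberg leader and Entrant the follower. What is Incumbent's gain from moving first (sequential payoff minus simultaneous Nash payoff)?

Solve by backward induction (Incumbent leads).
- E1 → Entrant plays Moderate (best of 3, 6, 3); Incumbent gets 1.
- E2 → Entrant plays Soft (best of 8, 1, 5); Incumbent gets 4.
- E3 → Entrant plays Moderate (best of 6, 7, 6); Incumbent gets 3.
- E4 → Entrant plays Aggressive (best of 5, 0, 8); Incumbent gets 2.
- E5 → Entrant plays Moderate (best of 1, 7, 0); Incumbent gets 6.
Incumbent's induced payoffs are 1, 4, 3, 2, 6, so Incumbent commits to E5. Subgame-perfect outcome: (E5, Moderate) with payoffs (6, 7).
Now find the simultaneous Nash equilibrium.
Incumbent's best replies: Soft→E2; Moderate→E2; Aggressive→E2.
Entrant's best replies: E1→Moderate; E2→Soft; E3→Moderate; E4→Aggressive; E5→Moderate.
Only (E2, Soft) has each player best-responding; Nash payoffs (4, 8).
Incumbent's commitment gain: 6 − 4 = 2.

2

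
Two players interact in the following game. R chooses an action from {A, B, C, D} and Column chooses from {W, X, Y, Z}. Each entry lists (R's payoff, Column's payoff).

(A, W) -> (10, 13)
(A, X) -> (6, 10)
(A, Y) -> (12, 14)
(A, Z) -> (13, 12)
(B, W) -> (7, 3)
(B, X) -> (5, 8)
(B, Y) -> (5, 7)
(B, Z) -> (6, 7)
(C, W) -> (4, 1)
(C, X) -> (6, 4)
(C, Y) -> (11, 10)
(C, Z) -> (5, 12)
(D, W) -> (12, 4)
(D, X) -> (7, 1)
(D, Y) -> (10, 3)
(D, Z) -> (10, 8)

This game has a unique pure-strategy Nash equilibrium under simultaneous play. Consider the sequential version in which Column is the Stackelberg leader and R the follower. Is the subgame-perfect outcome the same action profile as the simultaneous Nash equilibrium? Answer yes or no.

R best-responds to each possible Column move:
- W: BR = D, leader payoff 4.
- X: BR = D, leader payoff 1.
- Y: BR = A, leader payoff 14.
- Z: BR = A, leader payoff 12.
Column's induced payoffs are 4, 1, 14, 12, so Column commits to Y. Subgame-perfect outcome: (A, Y) with payoffs (12, 14).
For the simultaneous game, intersect best replies.
R's best replies: W→D; X→D; Y→A; Z→A.
Column's best replies: A→Y; B→X; C→Z; D→Z.
Only (A, Y) has each player best-responding; Nash payoffs (12, 14).
Sequential outcome (A, Y) coincides with the Nash profile (A, Y).

yes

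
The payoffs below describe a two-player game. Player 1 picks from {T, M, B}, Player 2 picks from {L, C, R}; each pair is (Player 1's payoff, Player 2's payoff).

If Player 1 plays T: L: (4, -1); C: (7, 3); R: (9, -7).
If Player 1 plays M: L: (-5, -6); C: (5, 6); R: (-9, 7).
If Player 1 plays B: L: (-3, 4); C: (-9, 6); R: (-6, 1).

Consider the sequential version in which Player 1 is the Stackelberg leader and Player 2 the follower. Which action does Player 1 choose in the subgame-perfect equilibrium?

T

Work backward from Player 2's decision.
- T → Player 2 plays C (best of -1, 3, -7); Player 1 gets 7.
- M → Player 2 plays R (best of -6, 6, 7); Player 1 gets -9.
- B → Player 2 plays C (best of 4, 6, 1); Player 1 gets -9.
Player 1's induced payoffs are 7, -9, -9, so Player 1 commits to T. Subgame-perfect outcome: (T, C) with payoffs (7, 3).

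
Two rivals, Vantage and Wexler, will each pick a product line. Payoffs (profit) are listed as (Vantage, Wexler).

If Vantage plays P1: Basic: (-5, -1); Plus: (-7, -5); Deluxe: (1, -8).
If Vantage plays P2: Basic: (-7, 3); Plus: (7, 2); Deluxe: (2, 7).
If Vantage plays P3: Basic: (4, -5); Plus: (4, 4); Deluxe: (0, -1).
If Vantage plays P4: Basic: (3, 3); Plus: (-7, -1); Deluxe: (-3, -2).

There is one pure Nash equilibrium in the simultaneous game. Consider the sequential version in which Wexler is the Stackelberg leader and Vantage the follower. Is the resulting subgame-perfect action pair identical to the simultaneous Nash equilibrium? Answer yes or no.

Vantage best-responds to each possible Wexler move:
- Basic: Vantage compares -5, -7, 4, 3 and picks P3; Wexler would get -5.
- Plus: Vantage compares -7, 7, 4, -7 and picks P2; Wexler would get 2.
- Deluxe: Vantage compares 1, 2, 0, -3 and picks P2; Wexler would get 7.
Maximizing over -5, 2, 7, Wexler chooses Deluxe. Subgame-perfect outcome: (P2, Deluxe) with payoffs (2, 7).
Under simultaneous play:
Vantage's best replies: Basic→P3; Plus→P2; Deluxe→P2.
Wexler's best replies: P1→Basic; P2→Deluxe; P3→Plus; P4→Basic.
The unique mutual best reply is (P2, Deluxe), giving (2, 7).
Sequential outcome (P2, Deluxe) coincides with the Nash profile (P2, Deluxe).

yes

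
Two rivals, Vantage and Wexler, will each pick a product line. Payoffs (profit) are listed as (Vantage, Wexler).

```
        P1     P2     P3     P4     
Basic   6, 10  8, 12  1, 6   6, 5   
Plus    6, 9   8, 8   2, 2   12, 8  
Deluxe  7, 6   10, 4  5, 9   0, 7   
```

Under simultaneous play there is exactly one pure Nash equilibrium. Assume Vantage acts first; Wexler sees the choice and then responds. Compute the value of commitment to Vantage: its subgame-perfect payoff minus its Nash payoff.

Solve by backward induction (Vantage leads).
- Basic: Wexler compares 10, 12, 6, 5 and picks P2; Vantage would get 8.
- Plus: Wexler compares 9, 8, 2, 8 and picks P1; Vantage would get 6.
- Deluxe: Wexler compares 6, 4, 9, 7 and picks P3; Vantage would get 5.
Maximizing over 8, 6, 5, Vantage chooses Basic. Subgame-perfect outcome: (Basic, P2) with payoffs (8, 12).
Now find the simultaneous Nash equilibrium.
Vantage's best replies: P1→Deluxe; P2→Deluxe; P3→Deluxe; P4→Plus.
Wexler's best replies: Basic→P2; Plus→P1; Deluxe→P3.
Only (Deluxe, P3) has each player best-responding; Nash payoffs (5, 9).
Vantage's commitment gain: 8 − 5 = 3.

3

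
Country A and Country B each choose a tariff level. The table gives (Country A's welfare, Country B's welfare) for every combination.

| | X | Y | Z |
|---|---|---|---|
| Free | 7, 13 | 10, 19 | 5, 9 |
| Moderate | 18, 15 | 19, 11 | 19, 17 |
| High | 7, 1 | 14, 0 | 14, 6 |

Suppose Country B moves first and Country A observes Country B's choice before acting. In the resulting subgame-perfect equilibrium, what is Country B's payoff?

17

Work backward from Country A's decision.
- X: BR = Moderate, leader payoff 15.
- Y: BR = Moderate, leader payoff 11.
- Z: BR = Moderate, leader payoff 17.
Maximizing over 15, 11, 17, Country B chooses Z. Subgame-perfect outcome: (Moderate, Z) with payoffs (19, 17).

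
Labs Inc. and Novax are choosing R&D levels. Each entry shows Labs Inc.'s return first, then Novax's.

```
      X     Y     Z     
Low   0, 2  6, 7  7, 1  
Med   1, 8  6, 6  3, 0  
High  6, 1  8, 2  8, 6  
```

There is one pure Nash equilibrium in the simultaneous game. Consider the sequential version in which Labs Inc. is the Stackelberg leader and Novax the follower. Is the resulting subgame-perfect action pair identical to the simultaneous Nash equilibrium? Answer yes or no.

Work backward from Novax's decision.
- Low: Novax compares 2, 7, 1 and picks Y; Labs Inc. would get 6.
- Med: Novax compares 8, 6, 0 and picks X; Labs Inc. would get 1.
- High: Novax compares 1, 2, 6 and picks Z; Labs Inc. would get 8.
Labs Inc.'s induced payoffs are 6, 1, 8, so Labs Inc. commits to High. Subgame-perfect outcome: (High, Z) with payoffs (8, 6).
For the simultaneous game, intersect best replies.
Labs Inc.'s best replies: X→High; Y→High; Z→High.
Novax's best replies: Low→Y; Med→X; High→Z.
The unique mutual best reply is (High, Z), giving (8, 6).
Sequential outcome (High, Z) coincides with the Nash profile (High, Z).

yes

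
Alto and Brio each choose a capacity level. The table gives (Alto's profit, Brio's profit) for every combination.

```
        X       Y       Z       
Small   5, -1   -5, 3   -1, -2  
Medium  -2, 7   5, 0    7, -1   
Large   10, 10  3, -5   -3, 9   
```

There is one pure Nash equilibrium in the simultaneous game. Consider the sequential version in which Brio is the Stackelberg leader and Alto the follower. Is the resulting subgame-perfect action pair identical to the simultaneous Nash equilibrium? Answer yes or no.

yes

Backward induction with Brio moving first.
- X: BR = Large, leader payoff 10.
- Y: BR = Medium, leader payoff 0.
- Z: BR = Medium, leader payoff -1.
Brio's induced payoffs are 10, 0, -1, so Brio commits to X. Subgame-perfect outcome: (Large, X) with payoffs (10, 10).
For the simultaneous game, intersect best replies.
Alto's best replies: X→Large; Y→Medium; Z→Medium.
Brio's best replies: Small→Y; Medium→X; Large→X.
Only (Large, X) has each player best-responding; Nash payoffs (10, 10).
Sequential outcome (Large, X) coincides with the Nash profile (Large, X).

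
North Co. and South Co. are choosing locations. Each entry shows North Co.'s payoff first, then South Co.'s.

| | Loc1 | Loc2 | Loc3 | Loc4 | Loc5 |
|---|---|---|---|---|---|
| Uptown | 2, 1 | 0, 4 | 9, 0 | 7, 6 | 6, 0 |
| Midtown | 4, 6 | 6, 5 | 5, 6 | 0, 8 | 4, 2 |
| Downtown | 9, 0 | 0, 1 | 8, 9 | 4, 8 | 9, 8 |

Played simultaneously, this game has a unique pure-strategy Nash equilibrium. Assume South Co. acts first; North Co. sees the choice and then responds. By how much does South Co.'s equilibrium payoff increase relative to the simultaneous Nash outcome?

2

Solve by backward induction (South Co. leads).
- Loc1 → North Co. plays Downtown (best of 2, 4, 9); South Co. gets 0.
- Loc2 → North Co. plays Midtown (best of 0, 6, 0); South Co. gets 5.
- Loc3 → North Co. plays Uptown (best of 9, 5, 8); South Co. gets 0.
- Loc4 → North Co. plays Uptown (best of 7, 0, 4); South Co. gets 6.
- Loc5 → North Co. plays Downtown (best of 6, 4, 9); South Co. gets 8.
South Co.'s induced payoffs are 0, 5, 0, 6, 8, so South Co. commits to Loc5. Subgame-perfect outcome: (Downtown, Loc5) with payoffs (9, 8).
Under simultaneous play:
North Co.'s best replies: Loc1→Downtown; Loc2→Midtown; Loc3→Uptown; Loc4→Uptown; Loc5→Downtown.
South Co.'s best replies: Uptown→Loc4; Midtown→Loc4; Downtown→Loc3.
Only (Uptown, Loc4) has each player best-responding; Nash payoffs (7, 6).
South Co.'s commitment gain: 8 − 6 = 2.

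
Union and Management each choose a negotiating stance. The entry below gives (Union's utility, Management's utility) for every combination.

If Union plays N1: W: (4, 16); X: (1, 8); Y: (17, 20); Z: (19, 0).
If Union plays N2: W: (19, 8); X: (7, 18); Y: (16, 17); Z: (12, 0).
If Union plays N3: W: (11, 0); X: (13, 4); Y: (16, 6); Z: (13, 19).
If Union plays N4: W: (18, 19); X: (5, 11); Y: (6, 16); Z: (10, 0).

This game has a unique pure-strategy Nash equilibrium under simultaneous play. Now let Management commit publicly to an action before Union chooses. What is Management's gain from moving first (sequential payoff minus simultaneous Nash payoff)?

0

Union best-responds to each possible Management move:
- W: Union compares 4, 19, 11, 18 and picks N2; Management would get 8.
- X: Union compares 1, 7, 13, 5 and picks N3; Management would get 4.
- Y: Union compares 17, 16, 16, 6 and picks N1; Management would get 20.
- Z: Union compares 19, 12, 13, 10 and picks N1; Management would get 0.
Among 8, 4, 20, 0, the best is 20 at Y. Subgame-perfect outcome: (N1, Y) with payoffs (17, 20).
Now find the simultaneous Nash equilibrium.
Union's best replies: W→N2; X→N3; Y→N1; Z→N1.
Management's best replies: N1→Y; N2→X; N3→Z; N4→W.
The unique mutual best reply is (N1, Y), giving (17, 20).
Management's commitment gain: 20 − 20 = 0.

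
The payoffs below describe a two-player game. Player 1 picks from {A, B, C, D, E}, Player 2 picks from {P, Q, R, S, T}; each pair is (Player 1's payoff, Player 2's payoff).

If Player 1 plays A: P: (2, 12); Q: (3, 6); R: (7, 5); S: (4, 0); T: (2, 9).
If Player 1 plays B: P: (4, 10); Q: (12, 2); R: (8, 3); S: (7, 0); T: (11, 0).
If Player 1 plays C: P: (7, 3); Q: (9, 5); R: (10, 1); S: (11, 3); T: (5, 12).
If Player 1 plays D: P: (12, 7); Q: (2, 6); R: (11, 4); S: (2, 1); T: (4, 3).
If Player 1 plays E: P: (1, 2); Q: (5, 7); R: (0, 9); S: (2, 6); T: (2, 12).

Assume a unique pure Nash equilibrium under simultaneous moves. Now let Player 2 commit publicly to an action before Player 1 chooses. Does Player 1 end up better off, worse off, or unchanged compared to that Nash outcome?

Solve by backward induction (Player 2 leads).
- P: Player 1 compares 2, 4, 7, 12, 1 and picks D; Player 2 would get 7.
- Q: Player 1 compares 3, 12, 9, 2, 5 and picks B; Player 2 would get 2.
- R: Player 1 compares 7, 8, 10, 11, 0 and picks D; Player 2 would get 4.
- S: Player 1 compares 4, 7, 11, 2, 2 and picks C; Player 2 would get 3.
- T: Player 1 compares 2, 11, 5, 4, 2 and picks B; Player 2 would get 0.
Player 2's induced payoffs are 7, 2, 4, 3, 0, so Player 2 commits to P. Subgame-perfect outcome: (D, P) with payoffs (12, 7).
Under simultaneous play:
Player 1's best replies: P→D; Q→B; R→D; S→C; T→B.
Player 2's best replies: A→P; B→P; C→T; D→P; E→T.
The unique mutual best reply is (D, P), giving (12, 7).
Player 1 earns 12 sequentially versus 12 at the Nash outcome: unchanged.

unchanged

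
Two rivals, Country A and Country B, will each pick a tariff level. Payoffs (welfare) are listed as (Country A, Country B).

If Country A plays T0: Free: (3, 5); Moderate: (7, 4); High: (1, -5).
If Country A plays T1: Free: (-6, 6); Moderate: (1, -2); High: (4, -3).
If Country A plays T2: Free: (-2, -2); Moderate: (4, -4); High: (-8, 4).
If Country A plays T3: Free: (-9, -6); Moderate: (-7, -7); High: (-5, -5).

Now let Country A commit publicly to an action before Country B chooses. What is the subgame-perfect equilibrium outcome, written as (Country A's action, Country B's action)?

Work backward from Country B's decision.
- T0: BR = Free, leader payoff 3.
- T1: BR = Free, leader payoff -6.
- T2: BR = High, leader payoff -8.
- T3: BR = High, leader payoff -5.
Among 3, -6, -8, -5, the best is 3 at T0. Subgame-perfect outcome: (T0, Free) with payoffs (3, 5).

(T0, Free)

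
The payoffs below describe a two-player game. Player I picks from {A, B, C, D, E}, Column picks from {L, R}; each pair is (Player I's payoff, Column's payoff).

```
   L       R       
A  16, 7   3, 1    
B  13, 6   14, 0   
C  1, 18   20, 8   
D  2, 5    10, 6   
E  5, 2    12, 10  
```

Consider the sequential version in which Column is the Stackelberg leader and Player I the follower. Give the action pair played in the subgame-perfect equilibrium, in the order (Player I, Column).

(C, R)

Solve by backward induction (Column leads).
- L: Player I compares 16, 13, 1, 2, 5 and picks A; Column would get 7.
- R: Player I compares 3, 14, 20, 10, 12 and picks C; Column would get 8.
Column's induced payoffs are 7, 8, so Column commits to R. Subgame-perfect outcome: (C, R) with payoffs (20, 8).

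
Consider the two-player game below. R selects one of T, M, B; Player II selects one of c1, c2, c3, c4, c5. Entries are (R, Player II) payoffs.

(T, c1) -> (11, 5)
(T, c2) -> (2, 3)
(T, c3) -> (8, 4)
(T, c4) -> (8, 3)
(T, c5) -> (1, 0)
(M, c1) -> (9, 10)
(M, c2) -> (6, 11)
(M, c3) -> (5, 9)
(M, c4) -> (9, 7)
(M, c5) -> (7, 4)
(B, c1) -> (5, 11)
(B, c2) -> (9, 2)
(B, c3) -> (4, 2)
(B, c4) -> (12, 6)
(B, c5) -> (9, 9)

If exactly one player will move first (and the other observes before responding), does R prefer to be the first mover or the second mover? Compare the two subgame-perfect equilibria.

first

If R leads: Player II's best replies are T→c1, M→c2, B→c1; R's induced payoffs 11, 6, 5; outcome (T, c1), payoffs (11, 5).
If Player II leads: R's best replies are c1→T, c2→B, c3→T, c4→B, c5→B; Player II's induced payoffs 5, 2, 4, 6, 9; outcome (B, c5), payoffs (9, 9).
R gets 11 moving first and 9 moving second, so R prefers to move first.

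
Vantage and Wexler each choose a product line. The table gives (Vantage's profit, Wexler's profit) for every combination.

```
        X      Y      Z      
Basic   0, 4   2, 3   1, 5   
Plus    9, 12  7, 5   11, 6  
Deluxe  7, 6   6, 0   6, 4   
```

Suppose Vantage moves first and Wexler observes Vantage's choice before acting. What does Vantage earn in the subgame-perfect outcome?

Solve by backward induction (Vantage leads).
- Basic: Wexler compares 4, 3, 5 and picks Z; Vantage would get 1.
- Plus: Wexler compares 12, 5, 6 and picks X; Vantage would get 9.
- Deluxe: Wexler compares 6, 0, 4 and picks X; Vantage would get 7.
Among 1, 9, 7, the best is 9 at Plus. Subgame-perfect outcome: (Plus, X) with payoffs (9, 12).

9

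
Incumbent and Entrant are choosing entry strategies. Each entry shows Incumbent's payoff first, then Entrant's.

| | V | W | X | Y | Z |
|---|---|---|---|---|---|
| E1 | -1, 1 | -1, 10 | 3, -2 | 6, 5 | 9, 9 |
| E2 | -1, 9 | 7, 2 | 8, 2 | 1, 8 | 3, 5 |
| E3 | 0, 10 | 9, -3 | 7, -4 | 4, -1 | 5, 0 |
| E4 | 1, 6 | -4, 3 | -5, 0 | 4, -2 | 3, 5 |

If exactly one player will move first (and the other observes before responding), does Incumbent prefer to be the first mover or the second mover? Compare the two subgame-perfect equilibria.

second

If Incumbent leads: Entrant's best replies are E1→W, E2→V, E3→V, E4→V; Incumbent's induced payoffs -1, -1, 0, 1; outcome (E4, V), payoffs (1, 6).
If Entrant leads: Incumbent's best replies are V→E4, W→E3, X→E2, Y→E1, Z→E1; Entrant's induced payoffs 6, -3, 2, 5, 9; outcome (E1, Z), payoffs (9, 9).
Incumbent gets 1 moving first and 9 moving second, so Incumbent prefers to move second.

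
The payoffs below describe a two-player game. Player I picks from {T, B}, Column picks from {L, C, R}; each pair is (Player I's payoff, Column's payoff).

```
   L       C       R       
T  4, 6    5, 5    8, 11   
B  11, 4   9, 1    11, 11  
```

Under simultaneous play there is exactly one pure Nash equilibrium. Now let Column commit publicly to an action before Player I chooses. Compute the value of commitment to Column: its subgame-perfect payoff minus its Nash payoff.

0

Backward induction with Column moving first.
- L: BR = B, leader payoff 4.
- C: BR = B, leader payoff 1.
- R: BR = B, leader payoff 11.
Maximizing over 4, 1, 11, Column chooses R. Subgame-perfect outcome: (B, R) with payoffs (11, 11).
For the simultaneous game, intersect best replies.
Player I's best replies: L→B; C→B; R→B.
Column's best replies: T→R; B→R.
Only (B, R) has each player best-responding; Nash payoffs (11, 11).
Column's commitment gain: 11 − 11 = 0.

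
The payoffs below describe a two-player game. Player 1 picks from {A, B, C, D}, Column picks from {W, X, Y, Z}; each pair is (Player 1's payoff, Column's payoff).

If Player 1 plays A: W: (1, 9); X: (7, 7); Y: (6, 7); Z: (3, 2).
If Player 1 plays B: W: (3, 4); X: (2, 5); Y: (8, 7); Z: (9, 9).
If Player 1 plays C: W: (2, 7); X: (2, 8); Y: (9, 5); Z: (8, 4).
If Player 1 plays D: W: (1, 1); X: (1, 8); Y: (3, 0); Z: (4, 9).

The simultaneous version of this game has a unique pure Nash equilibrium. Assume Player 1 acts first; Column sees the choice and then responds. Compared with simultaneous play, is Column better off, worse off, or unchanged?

unchanged

Work backward from Column's decision.
- A → Column plays W (best of 9, 7, 7, 2); Player 1 gets 1.
- B → Column plays Z (best of 4, 5, 7, 9); Player 1 gets 9.
- C → Column plays X (best of 7, 8, 5, 4); Player 1 gets 2.
- D → Column plays Z (best of 1, 8, 0, 9); Player 1 gets 4.
Player 1's induced payoffs are 1, 9, 2, 4, so Player 1 commits to B. Subgame-perfect outcome: (B, Z) with payoffs (9, 9).
For the simultaneous game, intersect best replies.
Player 1's best replies: W→B; X→A; Y→C; Z→B.
Column's best replies: A→W; B→Z; C→X; D→Z.
The unique mutual best reply is (B, Z), giving (9, 9).
Column earns 9 sequentially versus 9 at the Nash outcome: unchanged.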